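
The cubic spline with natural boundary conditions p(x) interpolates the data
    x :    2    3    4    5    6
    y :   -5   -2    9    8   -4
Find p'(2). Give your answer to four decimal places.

0.1964

With σ_i denoting the second derivative at x_i, h_i = 1, 1, 1, 1, and Δ_i = (y_(i+1) − y_i)/h_i = 3, 11, -1, -12:
  1·σ_0 + 4·σ_1 + 1·σ_2 = 6(Δ_1 - Δ_0) = 48
  1·σ_1 + 4·σ_2 + 1·σ_3 = 6(Δ_2 - Δ_1) = -72
  1·σ_2 + 4·σ_3 + 1·σ_4 = 6(Δ_3 - Δ_2) = -66
Natural end conditions: σ_0 = σ_4 = 0.
Forward elimination and back-substitution give σ_0 = 0, σ_1 = 471/28, σ_2 = -135/7, σ_3 = -327/28, σ_4 = 0.
On [2, 3], p'(x) = b_0 + 2c_0·(x - 2) + 3d_0·(x - 2)² with b_0 = Δ_0 - h_0(2σ_0 + σ_1)/6 = 11/56, c_0 = σ_0/2 = 0, d_0 = (σ_1 - σ_0)/(6h_0) = 157/56. So p'(2) = 11/56.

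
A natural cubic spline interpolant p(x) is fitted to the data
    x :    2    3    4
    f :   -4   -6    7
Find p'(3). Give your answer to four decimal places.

With σ_i denoting the second derivative at x_i, h_i = 1, 1, and Δ_i = (y_(i+1) − y_i)/h_i = -2, 13:
  1·σ_0 + 4·σ_1 + 1·σ_2 = 6(Δ_1 - Δ_0) = 90
Natural end conditions: σ_0 = σ_2 = 0.
Solving: σ_0 = 0, σ_1 = 45/2, σ_2 = 0.
On [3, 4], p'(x) = b_1 + 2c_1·(x - 3) + 3d_1·(x - 3)² with b_1 = Δ_1 - h_1(2σ_1 + σ_2)/6 = 11/2, c_1 = σ_1/2 = 45/4, d_1 = (σ_2 - σ_1)/(6h_1) = -15/4. So p'(3) = 11/2.

5.5000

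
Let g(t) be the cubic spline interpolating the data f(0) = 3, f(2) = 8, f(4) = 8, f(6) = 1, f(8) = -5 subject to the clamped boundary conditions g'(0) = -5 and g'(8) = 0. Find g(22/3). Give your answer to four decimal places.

With M_i denoting the second derivative at x_i, h_i = 2, 2, 2, 2, and Δ_i = (y_(i+1) − y_i)/h_i = 5/2, 0, -7/2, -3:
  2·M_0 + 8·M_1 + 2·M_2 = 6(Δ_1 - Δ_0) = -15
  2·M_1 + 8·M_2 + 2·M_3 = 6(Δ_2 - Δ_1) = -21
  2·M_2 + 8·M_3 + 2·M_4 = 6(Δ_3 - Δ_2) = 3
Clamped end conditions give two more equations: 2h_0·M_0 + h_0·M_1 = 6(Δ_0 - g'(0)) = 45 and h_3·M_3 + 2h_3·M_4 = 6(g'(8) - Δ_3) = 18.
Solving the tridiagonal system: M_0 = 55/4, M_1 = -5, M_2 = -5/4, M_3 = -1/2, M_4 = 19/4.
On [6, 8], g(t) = 1 - 17/4·(t - 6) - 1/4·(t - 6)² + 7/16·(t - 6)³.
With (t - 6) = 4/3: g(22/3) = -110/27.

-4.0741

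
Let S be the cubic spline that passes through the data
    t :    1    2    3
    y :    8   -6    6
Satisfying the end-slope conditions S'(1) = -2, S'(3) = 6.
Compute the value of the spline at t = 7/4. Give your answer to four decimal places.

Write M_i for S''(x_i). With h_i = 1, 1 and divided differences Δ_i = -14, 12, the continuity of S' gives the tridiagonal system
  1·M_0 + 4·M_1 + 1·M_2 = 6(Δ_1 - Δ_0) = 156
Clamped end conditions give two more equations: 2h_0·M_0 + h_0·M_1 = 6(Δ_0 - S'(1)) = -72 and h_1·M_1 + 2h_1·M_2 = 6(S'(3) - Δ_1) = -36.
Forward elimination and back-substitution give M_0 = -71, M_1 = 70, M_2 = -53.
On [1, 2], S(t) = 8 - 2·(t - 1) - 71/2·(t - 1)² + 47/2·(t - 1)³.
With (t - 1) = 3/4: S(7/4) = -455/128.

-3.5547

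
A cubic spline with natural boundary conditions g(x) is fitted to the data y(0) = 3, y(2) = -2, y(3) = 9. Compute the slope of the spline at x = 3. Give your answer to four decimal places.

With m_i denoting the second derivative at x_i, h_i = 2, 1, and Δ_i = (y_(i+1) − y_i)/h_i = -5/2, 11:
  2·m_0 + 6·m_1 + 1·m_2 = 6(Δ_1 - Δ_0) = 81
Natural end conditions: m_0 = m_2 = 0.
Solving: m_0 = 0, m_1 = 27/2, m_2 = 0.
On [2, 3], g'(x) = b_1 + 2c_1·(x - 2) + 3d_1·(x - 2)² with b_1 = Δ_1 - h_1(2m_1 + m_2)/6 = 13/2, c_1 = m_1/2 = 27/4, d_1 = (m_2 - m_1)/(6h_1) = -9/4. So g'(3) = 53/4.

13.2500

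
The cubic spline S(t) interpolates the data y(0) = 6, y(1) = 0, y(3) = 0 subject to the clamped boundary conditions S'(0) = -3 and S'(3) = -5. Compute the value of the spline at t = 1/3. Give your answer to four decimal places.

4.3086

Let M_i = S''(x_i). Step sizes h_i = 1, 2; slopes of the chords Δ_i = (y_(i+1) - y_i)/h_i = -6, 0.
  1·M_0 + 6·M_1 + 2·M_2 = 6(Δ_1 - Δ_0) = 36
Clamped end conditions give two more equations: 2h_0·M_0 + h_0·M_1 = 6(Δ_0 - S'(0)) = -18 and h_1·M_1 + 2h_1·M_2 = 6(S'(3) - Δ_1) = -30.
Solving: M_0 = -47/3, M_1 = 40/3, M_2 = -85/6.
On [0, 1], S(t) = 6 - 3·t - 47/6·t² + 29/6·t³.
With t = 1/3: S(1/3) = 349/81.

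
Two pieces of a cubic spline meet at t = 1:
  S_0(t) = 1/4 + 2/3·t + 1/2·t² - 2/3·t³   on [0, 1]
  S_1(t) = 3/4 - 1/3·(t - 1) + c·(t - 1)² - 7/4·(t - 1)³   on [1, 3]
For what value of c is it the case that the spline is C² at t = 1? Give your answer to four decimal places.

S_0''(t) = 1 - 4·t, so S_0''(1) = -3. On the right, S_1''(1) = 2c, so c = -3/2.

-1.5000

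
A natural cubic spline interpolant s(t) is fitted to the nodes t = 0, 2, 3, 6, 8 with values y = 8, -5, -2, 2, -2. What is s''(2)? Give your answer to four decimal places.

9.8245

Let M_i = s''(x_i). Step sizes h_i = 2, 1, 3, 2; slopes of the chords Δ_i = (y_(i+1) - y_i)/h_i = -13/2, 3, 4/3, -2.
  2·M_0 + 6·M_1 + 1·M_2 = 6(Δ_1 - Δ_0) = 57
  1·M_1 + 8·M_2 + 3·M_3 = 6(Δ_2 - Δ_1) = -10
  3·M_2 + 10·M_3 + 2·M_4 = 6(Δ_3 - Δ_2) = -20
Natural end conditions: M_0 = M_4 = 0.
Hence M_0 = 0, M_1 = 4087/416, M_2 = -405/208, M_3 = -589/416, M_4 = 0.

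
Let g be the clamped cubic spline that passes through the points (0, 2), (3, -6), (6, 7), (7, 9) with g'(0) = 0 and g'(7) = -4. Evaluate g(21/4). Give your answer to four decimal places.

With M_i denoting the second derivative at x_i, h_i = 3, 3, 1, and Δ_i = (y_(i+1) − y_i)/h_i = -8/3, 13/3, 2:
  3·M_0 + 12·M_1 + 3·M_2 = 6(Δ_1 - Δ_0) = 42
  3·M_1 + 8·M_2 + 1·M_3 = 6(Δ_2 - Δ_1) = -14
Clamped end conditions give two more equations: 2h_0·M_0 + h_0·M_1 = 6(Δ_0 - g'(0)) = -16 and h_2·M_2 + 2h_2·M_3 = 6(g'(7) - Δ_2) = -36.
Solving the tridiagonal system: M_0 = -490/93, M_1 = 484/93, M_2 = -48/31, M_3 = -534/31.
On [3, 6], g(t) = -6 - 3/31·(t - 3) + 242/93·(t - 3)² - 314/837·(t - 3)³.
With (t - 3) = 9/4: g(21/4) = 2661/992.

2.6825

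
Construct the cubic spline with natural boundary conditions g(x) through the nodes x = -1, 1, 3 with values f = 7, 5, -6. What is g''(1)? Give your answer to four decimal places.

Write m_i for g''(x_i). With h_i = 2, 2 and divided differences Δ_i = -1, -11/2, the continuity of g' gives the tridiagonal system
  2·m_0 + 8·m_1 + 2·m_2 = 6(Δ_1 - Δ_0) = -27
Natural end conditions: m_0 = m_2 = 0.
Forward elimination and back-substitution give m_0 = 0, m_1 = -27/8, m_2 = 0.

-3.3750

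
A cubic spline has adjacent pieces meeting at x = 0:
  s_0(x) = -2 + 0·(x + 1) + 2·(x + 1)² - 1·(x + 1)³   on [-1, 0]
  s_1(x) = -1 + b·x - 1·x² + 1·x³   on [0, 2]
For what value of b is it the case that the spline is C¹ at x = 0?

s_0'(x) = 0 + 4·(x + 1) - 3·(x + 1)², so s_0'(0) = 1. On the right, s_1'(0) = b, so b = 1.

1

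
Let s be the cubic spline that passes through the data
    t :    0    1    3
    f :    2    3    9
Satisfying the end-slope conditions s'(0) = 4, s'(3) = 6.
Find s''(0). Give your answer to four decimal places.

Put m_i = s'' at the i-th knot. Here h = (1, 2) and Δ = (1, 3), so the interior equations h_(i-1)·m_(i-1) + 2(h_(i-1)+h_i)·m_i + h_i·m_(i+1) = 6(Δ_i − Δ_(i-1)) read
  1·m_0 + 6·m_1 + 2·m_2 = 6(Δ_1 - Δ_0) = 12
Clamped end conditions give two more equations: 2h_0·m_0 + h_0·m_1 = 6(Δ_0 - s'(0)) = -18 and h_1·m_1 + 2h_1·m_2 = 6(s'(3) - Δ_1) = 18.
Solving the tridiagonal system: m_0 = -31/3, m_1 = 8/3, m_2 = 19/6.

-10.3333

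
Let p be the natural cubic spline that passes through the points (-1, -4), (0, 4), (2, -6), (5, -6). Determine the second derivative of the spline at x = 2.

Let M_i = p''(x_i). Step sizes h_i = 1, 2, 3; slopes of the chords Δ_i = (y_(i+1) - y_i)/h_i = 8, -5, 0.
  1·M_0 + 6·M_1 + 2·M_2 = 6(Δ_1 - Δ_0) = -78
  2·M_1 + 10·M_2 + 3·M_3 = 6(Δ_2 - Δ_1) = 30
Natural end conditions: M_0 = M_3 = 0.
Solving: M_0 = 0, M_1 = -15, M_2 = 6, M_3 = 0.

6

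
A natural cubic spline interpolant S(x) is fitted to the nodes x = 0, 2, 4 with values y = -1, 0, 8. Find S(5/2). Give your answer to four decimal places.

Let σ_i = S''(x_i). Step sizes h_i = 2, 2; slopes of the chords Δ_i = (y_(i+1) - y_i)/h_i = 1/2, 4.
  2·σ_0 + 8·σ_1 + 2·σ_2 = 6(Δ_1 - Δ_0) = 21
Natural end conditions: σ_0 = σ_2 = 0.
Hence σ_0 = 0, σ_1 = 21/8, σ_2 = 0.
On [2, 4], S(x) = 0 + 9/4·(x - 2) + 21/16·(x - 2)² - 7/32·(x - 2)³.
With (x - 2) = 1/2: S(5/2) = 365/256.

1.4258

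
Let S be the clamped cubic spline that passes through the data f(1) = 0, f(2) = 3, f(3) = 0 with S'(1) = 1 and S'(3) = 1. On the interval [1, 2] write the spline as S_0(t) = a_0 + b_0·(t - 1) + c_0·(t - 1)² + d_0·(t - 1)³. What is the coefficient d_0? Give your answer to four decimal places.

With σ_i denoting the second derivative at x_i, h_i = 1, 1, and Δ_i = (y_(i+1) − y_i)/h_i = 3, -3:
  1·σ_0 + 4·σ_1 + 1·σ_2 = 6(Δ_1 - Δ_0) = -36
Clamped end conditions give two more equations: 2h_0·σ_0 + h_0·σ_1 = 6(Δ_0 - S'(1)) = 12 and h_1·σ_1 + 2h_1·σ_2 = 6(S'(3) - Δ_1) = 24.
Forward elimination and back-substitution give σ_0 = 15, σ_1 = -18, σ_2 = 21.
On [1, 2], with S_0(t) = a_0 + b_0·(t - 1) + c_0·(t - 1)² + d_0·(t - 1)³: c_0 = σ_0/2 = 15/2, d_0 = (σ_1 - σ_0)/(6h_0) = -11/2, b_0 = Δ_0 - h_0(2σ_0 + σ_1)/6 = 1.

-5.5000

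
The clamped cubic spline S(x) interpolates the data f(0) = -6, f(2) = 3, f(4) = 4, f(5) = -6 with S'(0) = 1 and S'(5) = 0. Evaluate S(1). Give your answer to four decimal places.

Write σ_i for S''(x_i). With h_i = 2, 2, 1 and divided differences Δ_i = 9/2, 1/2, -10, the continuity of S' gives the tridiagonal system
  2·σ_0 + 8·σ_1 + 2·σ_2 = 6(Δ_1 - Δ_0) = -24
  2·σ_1 + 6·σ_2 + 1·σ_3 = 6(Δ_2 - Δ_1) = -63
Clamped end conditions give two more equations: 2h_0·σ_0 + h_0·σ_1 = 6(Δ_0 - S'(0)) = 21 and h_2·σ_2 + 2h_2·σ_3 = 6(S'(5) - Δ_2) = 60.
Solving: σ_0 = 122/23, σ_1 = -5/46, σ_2 = -388/23, σ_3 = 884/23.
On [0, 2], S(x) = -6 + 1·x + 61/23·x² - 83/184·x³.
With x = 1: S(1) = -515/184.

-2.7989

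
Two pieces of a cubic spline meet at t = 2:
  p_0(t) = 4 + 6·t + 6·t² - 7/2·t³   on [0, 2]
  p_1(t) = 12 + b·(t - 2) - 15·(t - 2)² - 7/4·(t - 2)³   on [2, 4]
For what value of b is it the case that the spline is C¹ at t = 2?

-12

p_0'(t) = 6 + 12·t - 21/2·t², so p_0'(2) = -12. On the right, p_1'(2) = b, so b = -12.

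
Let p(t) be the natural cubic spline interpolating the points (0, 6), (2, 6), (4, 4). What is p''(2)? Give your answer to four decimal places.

Put m_i = p'' at the i-th knot. Here h = (2, 2) and Δ = (0, -1), so the interior equations h_(i-1)·m_(i-1) + 2(h_(i-1)+h_i)·m_i + h_i·m_(i+1) = 6(Δ_i − Δ_(i-1)) read
  2·m_0 + 8·m_1 + 2·m_2 = 6(Δ_1 - Δ_0) = -6
Natural end conditions: m_0 = m_2 = 0.
Solving the tridiagonal system: m_0 = 0, m_1 = -3/4, m_2 = 0.

-0.7500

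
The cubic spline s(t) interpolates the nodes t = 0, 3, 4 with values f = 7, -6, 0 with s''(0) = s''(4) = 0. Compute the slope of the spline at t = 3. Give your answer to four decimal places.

3.4167

Let m_i = s''(x_i). Step sizes h_i = 3, 1; slopes of the chords Δ_i = (y_(i+1) - y_i)/h_i = -13/3, 6.
  3·m_0 + 8·m_1 + 1·m_2 = 6(Δ_1 - Δ_0) = 62
Natural end conditions: m_0 = m_2 = 0.
Solving: m_0 = 0, m_1 = 31/4, m_2 = 0.
On [3, 4], s'(t) = b_1 + 2c_1·(t - 3) + 3d_1·(t - 3)² with b_1 = Δ_1 - h_1(2m_1 + m_2)/6 = 41/12, c_1 = m_1/2 = 31/8, d_1 = (m_2 - m_1)/(6h_1) = -31/24. So s'(3) = 41/12.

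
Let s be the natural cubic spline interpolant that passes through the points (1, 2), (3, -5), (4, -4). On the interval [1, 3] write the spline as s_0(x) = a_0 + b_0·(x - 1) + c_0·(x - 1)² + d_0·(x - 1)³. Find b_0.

Write m_i for s''(x_i). With h_i = 2, 1 and divided differences Δ_i = -7/2, 1, the continuity of s' gives the tridiagonal system
  2·m_0 + 6·m_1 + 1·m_2 = 6(Δ_1 - Δ_0) = 27
Natural end conditions: m_0 = m_2 = 0.
Solving the tridiagonal system: m_0 = 0, m_1 = 9/2, m_2 = 0.
On [1, 3], with s_0(x) = a_0 + b_0·(x - 1) + c_0·(x - 1)² + d_0·(x - 1)³: c_0 = m_0/2 = 0, d_0 = (m_1 - m_0)/(6h_0) = 3/8, b_0 = Δ_0 - h_0(2m_0 + m_1)/6 = -5.

-5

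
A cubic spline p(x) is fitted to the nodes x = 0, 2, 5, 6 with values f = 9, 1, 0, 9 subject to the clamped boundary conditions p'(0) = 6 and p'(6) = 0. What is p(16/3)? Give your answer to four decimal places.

Put M_i = p'' at the i-th knot. Here h = (2, 3, 1) and Δ = (-4, -1/3, 9), so the interior equations h_(i-1)·M_(i-1) + 2(h_(i-1)+h_i)·M_i + h_i·M_(i+1) = 6(Δ_i − Δ_(i-1)) read
  2·M_0 + 10·M_1 + 3·M_2 = 6(Δ_1 - Δ_0) = 22
  3·M_1 + 8·M_2 + 1·M_3 = 6(Δ_2 - Δ_1) = 56
Clamped end conditions give two more equations: 2h_0·M_0 + h_0·M_1 = 6(Δ_0 - p'(0)) = -60 and h_2·M_2 + 2h_2·M_3 = 6(p'(6) - Δ_2) = -54.
Solving: M_0 = -632/39, M_1 = 94/39, M_2 = 394/39, M_3 = -1250/39.
On [5, 6], p(x) = 0 + 428/39·(x - 5) + 197/39·(x - 5)² - 274/39·(x - 5)³.
With (x - 5) = 1/3: p(16/3) = 4169/1053.

3.9592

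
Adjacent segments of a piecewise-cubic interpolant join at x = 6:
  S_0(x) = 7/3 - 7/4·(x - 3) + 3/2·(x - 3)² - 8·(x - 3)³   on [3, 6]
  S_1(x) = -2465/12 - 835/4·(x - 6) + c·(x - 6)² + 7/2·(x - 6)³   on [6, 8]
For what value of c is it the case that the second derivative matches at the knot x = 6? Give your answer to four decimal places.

-70.5000

S_0''(x) = 3 - 48·(x - 3), so S_0''(6) = -141. On the right, S_1''(6) = 2c, so c = -141/2.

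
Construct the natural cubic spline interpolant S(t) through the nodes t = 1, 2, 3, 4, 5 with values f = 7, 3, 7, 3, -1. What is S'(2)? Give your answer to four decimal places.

Let M_i = S''(x_i). Step sizes h_i = 1, 1, 1, 1; slopes of the chords Δ_i = (y_(i+1) - y_i)/h_i = -4, 4, -4, -4.
  1·M_0 + 4·M_1 + 1·M_2 = 6(Δ_1 - Δ_0) = 48
  1·M_1 + 4·M_2 + 1·M_3 = 6(Δ_2 - Δ_1) = -48
  1·M_2 + 4·M_3 + 1·M_4 = 6(Δ_3 - Δ_2) = 0
Natural end conditions: M_0 = M_4 = 0.
Forward elimination and back-substitution give M_0 = 0, M_1 = 114/7, M_2 = -120/7, M_3 = 30/7, M_4 = 0.
On [2, 3], S'(t) = b_1 + 2c_1·(t - 2) + 3d_1·(t - 2)² with b_1 = Δ_1 - h_1(2M_1 + M_2)/6 = 10/7, c_1 = M_1/2 = 57/7, d_1 = (M_2 - M_1)/(6h_1) = -39/7. So S'(2) = 10/7.

1.4286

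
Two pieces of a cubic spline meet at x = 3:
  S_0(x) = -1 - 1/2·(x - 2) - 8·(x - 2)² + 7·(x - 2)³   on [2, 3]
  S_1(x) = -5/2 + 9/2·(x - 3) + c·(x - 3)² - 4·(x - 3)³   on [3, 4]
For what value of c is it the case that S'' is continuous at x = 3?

13

S_0''(x) = -16 + 42·(x - 2), so S_0''(3) = 26. On the right, S_1''(3) = 2c, so c = 13.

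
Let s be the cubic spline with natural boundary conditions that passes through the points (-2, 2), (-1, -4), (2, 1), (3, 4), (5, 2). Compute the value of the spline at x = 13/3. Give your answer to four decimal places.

3.4310

Let m_i = s''(x_i). Step sizes h_i = 1, 3, 1, 2; slopes of the chords Δ_i = (y_(i+1) - y_i)/h_i = -6, 5/3, 3, -1.
  1·m_0 + 8·m_1 + 3·m_2 = 6(Δ_1 - Δ_0) = 46
  3·m_1 + 8·m_2 + 1·m_3 = 6(Δ_2 - Δ_1) = 8
  1·m_2 + 6·m_3 + 2·m_4 = 6(Δ_3 - Δ_2) = -24
Natural end conditions: m_0 = m_4 = 0.
Forward elimination and back-substitution give m_0 = 0, m_1 = 139/23, m_2 = -18/23, m_3 = -89/23, m_4 = 0.
On [3, 5], s(x) = 4 + 109/69·(x - 3) - 89/46·(x - 3)² + 89/276·(x - 3)³.
With (x - 3) = 4/3: s(13/3) = 6392/1863.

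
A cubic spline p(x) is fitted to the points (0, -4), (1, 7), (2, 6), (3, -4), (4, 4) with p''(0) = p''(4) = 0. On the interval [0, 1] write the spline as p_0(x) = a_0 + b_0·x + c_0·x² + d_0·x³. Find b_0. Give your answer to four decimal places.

13.2500

Write m_i for p''(x_i). With h_i = 1, 1, 1, 1 and divided differences Δ_i = 11, -1, -10, 8, the continuity of p' gives the tridiagonal system
  1·m_0 + 4·m_1 + 1·m_2 = 6(Δ_1 - Δ_0) = -72
  1·m_1 + 4·m_2 + 1·m_3 = 6(Δ_2 - Δ_1) = -54
  1·m_2 + 4·m_3 + 1·m_4 = 6(Δ_3 - Δ_2) = 108
Natural end conditions: m_0 = m_4 = 0.
Solving the tridiagonal system: m_0 = 0, m_1 = -27/2, m_2 = -18, m_3 = 63/2, m_4 = 0.
On [0, 1], with p_0(x) = a_0 + b_0·x + c_0·x² + d_0·x³: c_0 = m_0/2 = 0, d_0 = (m_1 - m_0)/(6h_0) = -9/4, b_0 = Δ_0 - h_0(2m_0 + m_1)/6 = 53/4.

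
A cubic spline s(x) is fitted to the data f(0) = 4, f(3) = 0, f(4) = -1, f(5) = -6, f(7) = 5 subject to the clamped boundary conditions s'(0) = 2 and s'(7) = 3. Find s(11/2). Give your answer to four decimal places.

Write M_i for s''(x_i). With h_i = 3, 1, 1, 2 and divided differences Δ_i = -4/3, -1, -5, 11/2, the continuity of s' gives the tridiagonal system
  3·M_0 + 8·M_1 + 1·M_2 = 6(Δ_1 - Δ_0) = 2
  1·M_1 + 4·M_2 + 1·M_3 = 6(Δ_2 - Δ_1) = -24
  1·M_2 + 6·M_3 + 2·M_4 = 6(Δ_3 - Δ_2) = 63
Clamped end conditions give two more equations: 2h_0·M_0 + h_0·M_1 = 6(Δ_0 - s'(0)) = -20 and h_3·M_3 + 2h_3·M_4 = 6(s'(7) - Δ_3) = -15.
Hence M_0 = -2417/474, M_1 = 279/79, M_2 = -1731/158, M_3 = 1287/79, M_4 = -3759/316.
On [5, 7], s(x) = -6 - 441/316·(x - 5) + 1287/158·(x - 5)² - 2969/1264·(x - 5)³.
With (x - 5) = 1/2: s(11/2) = -50105/10112.

-4.9550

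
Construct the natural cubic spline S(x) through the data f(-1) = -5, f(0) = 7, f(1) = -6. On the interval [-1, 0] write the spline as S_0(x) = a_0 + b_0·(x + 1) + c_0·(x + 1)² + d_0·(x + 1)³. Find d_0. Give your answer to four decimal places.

-6.2500

Put M_i = S'' at the i-th knot. Here h = (1, 1) and Δ = (12, -13), so the interior equations h_(i-1)·M_(i-1) + 2(h_(i-1)+h_i)·M_i + h_i·M_(i+1) = 6(Δ_i − Δ_(i-1)) read
  1·M_0 + 4·M_1 + 1·M_2 = 6(Δ_1 - Δ_0) = -150
Natural end conditions: M_0 = M_2 = 0.
Hence M_0 = 0, M_1 = -75/2, M_2 = 0.
On [-1, 0], with S_0(x) = a_0 + b_0·(x + 1) + c_0·(x + 1)² + d_0·(x + 1)³: c_0 = M_0/2 = 0, d_0 = (M_1 - M_0)/(6h_0) = -25/4, b_0 = Δ_0 - h_0(2M_0 + M_1)/6 = 73/4.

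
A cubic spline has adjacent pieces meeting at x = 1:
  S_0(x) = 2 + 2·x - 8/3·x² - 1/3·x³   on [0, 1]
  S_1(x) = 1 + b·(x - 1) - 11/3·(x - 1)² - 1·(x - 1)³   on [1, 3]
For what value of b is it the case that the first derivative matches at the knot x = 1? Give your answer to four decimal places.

S_0'(x) = 2 - 16/3·x - 1·x², so S_0'(1) = -13/3. On the right, S_1'(1) = b, so b = -13/3.

-4.3333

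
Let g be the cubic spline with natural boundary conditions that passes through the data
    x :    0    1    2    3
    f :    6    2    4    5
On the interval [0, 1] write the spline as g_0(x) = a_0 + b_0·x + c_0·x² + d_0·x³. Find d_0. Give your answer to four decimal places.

1.6667

Let M_i = g''(x_i). Step sizes h_i = 1, 1, 1; slopes of the chords Δ_i = (y_(i+1) - y_i)/h_i = -4, 2, 1.
  1·M_0 + 4·M_1 + 1·M_2 = 6(Δ_1 - Δ_0) = 36
  1·M_1 + 4·M_2 + 1·M_3 = 6(Δ_2 - Δ_1) = -6
Natural end conditions: M_0 = M_3 = 0.
Forward elimination and back-substitution give M_0 = 0, M_1 = 10, M_2 = -4, M_3 = 0.
On [0, 1], with g_0(x) = a_0 + b_0·x + c_0·x² + d_0·x³: c_0 = M_0/2 = 0, d_0 = (M_1 - M_0)/(6h_0) = 5/3, b_0 = Δ_0 - h_0(2M_0 + M_1)/6 = -17/3.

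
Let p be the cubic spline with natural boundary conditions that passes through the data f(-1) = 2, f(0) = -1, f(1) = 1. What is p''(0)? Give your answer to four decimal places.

7.5000

Put M_i = p'' at the i-th knot. Here h = (1, 1) and Δ = (-3, 2), so the interior equations h_(i-1)·M_(i-1) + 2(h_(i-1)+h_i)·M_i + h_i·M_(i+1) = 6(Δ_i − Δ_(i-1)) read
  1·M_0 + 4·M_1 + 1·M_2 = 6(Δ_1 - Δ_0) = 30
Natural end conditions: M_0 = M_2 = 0.
Solving the tridiagonal system: M_0 = 0, M_1 = 15/2, M_2 = 0.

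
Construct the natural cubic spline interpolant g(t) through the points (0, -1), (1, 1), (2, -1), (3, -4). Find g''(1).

Let M_i = g''(x_i). Step sizes h_i = 1, 1, 1; slopes of the chords Δ_i = (y_(i+1) - y_i)/h_i = 2, -2, -3.
  1·M_0 + 4·M_1 + 1·M_2 = 6(Δ_1 - Δ_0) = -24
  1·M_1 + 4·M_2 + 1·M_3 = 6(Δ_2 - Δ_1) = -6
Natural end conditions: M_0 = M_3 = 0.
Solving: M_0 = 0, M_1 = -6, M_2 = 0, M_3 = 0.

-6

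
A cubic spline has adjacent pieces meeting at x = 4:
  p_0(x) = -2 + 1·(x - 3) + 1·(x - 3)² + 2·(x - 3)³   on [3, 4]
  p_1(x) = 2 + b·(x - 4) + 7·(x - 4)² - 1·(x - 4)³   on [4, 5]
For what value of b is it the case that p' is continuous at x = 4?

9

p_0'(x) = 1 + 2·(x - 3) + 6·(x - 3)², so p_0'(4) = 9. On the right, p_1'(4) = b, so b = 9.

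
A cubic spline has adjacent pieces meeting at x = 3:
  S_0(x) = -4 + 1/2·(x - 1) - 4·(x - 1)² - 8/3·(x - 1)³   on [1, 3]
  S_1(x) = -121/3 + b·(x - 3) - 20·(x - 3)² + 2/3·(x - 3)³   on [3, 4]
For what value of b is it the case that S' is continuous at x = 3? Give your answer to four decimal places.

-47.5000

S_0'(x) = 1/2 - 8·(x - 1) - 8·(x - 1)², so S_0'(3) = -95/2. On the right, S_1'(3) = b, so b = -95/2.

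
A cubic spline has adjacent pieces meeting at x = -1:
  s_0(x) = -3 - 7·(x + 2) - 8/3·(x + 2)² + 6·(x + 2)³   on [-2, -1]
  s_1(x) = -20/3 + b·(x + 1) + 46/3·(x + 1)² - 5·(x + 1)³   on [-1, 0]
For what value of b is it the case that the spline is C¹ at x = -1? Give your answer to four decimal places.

5.6667

s_0'(x) = -7 - 16/3·(x + 2) + 18·(x + 2)², so s_0'(-1) = 17/3. On the right, s_1'(-1) = b, so b = 17/3.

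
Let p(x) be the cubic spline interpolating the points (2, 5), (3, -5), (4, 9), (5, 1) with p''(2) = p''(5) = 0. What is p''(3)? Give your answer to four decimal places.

Put M_i = p'' at the i-th knot. Here h = (1, 1, 1) and Δ = (-10, 14, -8), so the interior equations h_(i-1)·M_(i-1) + 2(h_(i-1)+h_i)·M_i + h_i·M_(i+1) = 6(Δ_i − Δ_(i-1)) read
  1·M_0 + 4·M_1 + 1·M_2 = 6(Δ_1 - Δ_0) = 144
  1·M_1 + 4·M_2 + 1·M_3 = 6(Δ_2 - Δ_1) = -132
Natural end conditions: M_0 = M_3 = 0.
Hence M_0 = 0, M_1 = 236/5, M_2 = -224/5, M_3 = 0.

47.2000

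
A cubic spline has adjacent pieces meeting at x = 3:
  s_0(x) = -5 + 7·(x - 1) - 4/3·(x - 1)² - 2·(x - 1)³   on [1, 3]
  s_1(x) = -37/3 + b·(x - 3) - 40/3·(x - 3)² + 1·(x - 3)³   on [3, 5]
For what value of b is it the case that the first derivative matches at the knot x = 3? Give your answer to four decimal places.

-22.3333

s_0'(x) = 7 - 8/3·(x - 1) - 6·(x - 1)², so s_0'(3) = -67/3. On the right, s_1'(3) = b, so b = -67/3.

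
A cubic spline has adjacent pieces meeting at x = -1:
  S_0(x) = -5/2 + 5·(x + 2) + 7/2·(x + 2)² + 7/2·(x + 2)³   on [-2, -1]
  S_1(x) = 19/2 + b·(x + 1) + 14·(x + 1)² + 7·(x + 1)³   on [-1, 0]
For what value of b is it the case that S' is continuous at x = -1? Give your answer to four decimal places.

22.5000

S_0'(x) = 5 + 7·(x + 2) + 21/2·(x + 2)², so S_0'(-1) = 45/2. On the right, S_1'(-1) = b, so b = 45/2.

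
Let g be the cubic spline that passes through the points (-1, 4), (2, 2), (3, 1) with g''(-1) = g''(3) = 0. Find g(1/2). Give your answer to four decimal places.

Let m_i = g''(x_i). Step sizes h_i = 3, 1; slopes of the chords Δ_i = (y_(i+1) - y_i)/h_i = -2/3, -1.
  3·m_0 + 8·m_1 + 1·m_2 = 6(Δ_1 - Δ_0) = -2
Natural end conditions: m_0 = m_2 = 0.
Forward elimination and back-substitution give m_0 = 0, m_1 = -1/4, m_2 = 0.
On [-1, 2], g(t) = 4 - 13/24·(t + 1) + 0·(t + 1)² - 1/72·(t + 1)³.
With (t + 1) = 3/2: g(1/2) = 201/64.

3.1406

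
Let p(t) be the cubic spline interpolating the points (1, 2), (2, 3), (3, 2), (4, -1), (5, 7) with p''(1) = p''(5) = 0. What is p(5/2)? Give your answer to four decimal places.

With m_i denoting the second derivative at x_i, h_i = 1, 1, 1, 1, and Δ_i = (y_(i+1) − y_i)/h_i = 1, -1, -3, 8:
  1·m_0 + 4·m_1 + 1·m_2 = 6(Δ_1 - Δ_0) = -12
  1·m_1 + 4·m_2 + 1·m_3 = 6(Δ_2 - Δ_1) = -12
  1·m_2 + 4·m_3 + 1·m_4 = 6(Δ_3 - Δ_2) = 66
Natural end conditions: m_0 = m_4 = 0.
Forward elimination and back-substitution give m_0 = 0, m_1 = -33/28, m_2 = -51/7, m_3 = 513/28, m_4 = 0.
On [2, 3], p(t) = 3 + 17/28·(t - 2) - 33/56·(t - 2)² - 57/56·(t - 2)³.
With (t - 2) = 1/2: p(5/2) = 1357/448.

3.0290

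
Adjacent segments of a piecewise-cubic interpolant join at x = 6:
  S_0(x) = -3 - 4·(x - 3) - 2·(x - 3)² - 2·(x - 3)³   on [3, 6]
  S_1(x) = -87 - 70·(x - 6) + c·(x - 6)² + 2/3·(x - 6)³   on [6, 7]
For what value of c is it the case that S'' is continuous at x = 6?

-20

S_0''(x) = -4 - 12·(x - 3), so S_0''(6) = -40. On the right, S_1''(6) = 2c, so c = -20.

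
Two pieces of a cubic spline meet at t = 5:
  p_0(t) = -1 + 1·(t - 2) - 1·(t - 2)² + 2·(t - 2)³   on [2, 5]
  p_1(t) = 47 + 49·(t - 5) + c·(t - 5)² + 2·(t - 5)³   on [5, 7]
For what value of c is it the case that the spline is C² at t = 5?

p_0''(t) = -2 + 12·(t - 2), so p_0''(5) = 34. On the right, p_1''(5) = 2c, so c = 17.

17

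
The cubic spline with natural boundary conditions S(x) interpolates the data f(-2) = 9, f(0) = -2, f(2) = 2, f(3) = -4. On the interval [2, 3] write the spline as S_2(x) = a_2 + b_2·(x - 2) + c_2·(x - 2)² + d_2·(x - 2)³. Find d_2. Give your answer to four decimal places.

1.7955

Let M_i = S''(x_i). Step sizes h_i = 2, 2, 1; slopes of the chords Δ_i = (y_(i+1) - y_i)/h_i = -11/2, 2, -6.
  2·M_0 + 8·M_1 + 2·M_2 = 6(Δ_1 - Δ_0) = 45
  2·M_1 + 6·M_2 + 1·M_3 = 6(Δ_2 - Δ_1) = -48
Natural end conditions: M_0 = M_3 = 0.
Hence M_0 = 0, M_1 = 183/22, M_2 = -237/22, M_3 = 0.
On [2, 3], with S_2(x) = a_2 + b_2·(x - 2) + c_2·(x - 2)² + d_2·(x - 2)³: c_2 = M_2/2 = -237/44, d_2 = (M_3 - M_2)/(6h_2) = 79/44, b_2 = Δ_2 - h_2(2M_2 + M_3)/6 = -53/22.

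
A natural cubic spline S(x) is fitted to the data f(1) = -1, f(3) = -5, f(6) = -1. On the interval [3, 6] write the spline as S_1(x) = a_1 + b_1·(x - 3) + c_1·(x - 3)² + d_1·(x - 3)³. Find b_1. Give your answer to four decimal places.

Put m_i = S'' at the i-th knot. Here h = (2, 3) and Δ = (-2, 4/3), so the interior equations h_(i-1)·m_(i-1) + 2(h_(i-1)+h_i)·m_i + h_i·m_(i+1) = 6(Δ_i − Δ_(i-1)) read
  2·m_0 + 10·m_1 + 3·m_2 = 6(Δ_1 - Δ_0) = 20
Natural end conditions: m_0 = m_2 = 0.
Solving: m_0 = 0, m_1 = 2, m_2 = 0.
On [3, 6], with S_1(x) = a_1 + b_1·(x - 3) + c_1·(x - 3)² + d_1·(x - 3)³: c_1 = m_1/2 = 1, d_1 = (m_2 - m_1)/(6h_1) = -1/9, b_1 = Δ_1 - h_1(2m_1 + m_2)/6 = -2/3.

-0.6667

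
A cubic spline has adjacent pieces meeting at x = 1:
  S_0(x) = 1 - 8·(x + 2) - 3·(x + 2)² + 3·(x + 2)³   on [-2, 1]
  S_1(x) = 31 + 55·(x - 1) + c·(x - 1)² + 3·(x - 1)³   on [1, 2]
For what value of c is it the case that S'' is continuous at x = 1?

S_0''(x) = -6 + 18·(x + 2), so S_0''(1) = 48. On the right, S_1''(1) = 2c, so c = 24.

24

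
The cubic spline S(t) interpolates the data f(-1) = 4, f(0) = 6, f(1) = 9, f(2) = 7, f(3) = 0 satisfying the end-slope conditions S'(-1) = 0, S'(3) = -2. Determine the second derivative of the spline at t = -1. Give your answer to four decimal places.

5.2857

Write m_i for S''(x_i). With h_i = 1, 1, 1, 1 and divided differences Δ_i = 2, 3, -2, -7, the continuity of S' gives the tridiagonal system
  1·m_0 + 4·m_1 + 1·m_2 = 6(Δ_1 - Δ_0) = 6
  1·m_1 + 4·m_2 + 1·m_3 = 6(Δ_2 - Δ_1) = -30
  1·m_2 + 4·m_3 + 1·m_4 = 6(Δ_3 - Δ_2) = -30
Clamped end conditions give two more equations: 2h_0·m_0 + h_0·m_1 = 6(Δ_0 - S'(-1)) = 12 and h_3·m_3 + 2h_3·m_4 = 6(S'(3) - Δ_3) = 30.
Solving the tridiagonal system: m_0 = 37/7, m_1 = 10/7, m_2 = -5, m_3 = -80/7, m_4 = 145/7.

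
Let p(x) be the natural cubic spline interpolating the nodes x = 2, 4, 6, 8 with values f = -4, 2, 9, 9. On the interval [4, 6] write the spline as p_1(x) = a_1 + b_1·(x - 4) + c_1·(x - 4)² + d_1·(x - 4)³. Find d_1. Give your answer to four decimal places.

-0.3333

With M_i denoting the second derivative at x_i, h_i = 2, 2, 2, and Δ_i = (y_(i+1) − y_i)/h_i = 3, 7/2, 0:
  2·M_0 + 8·M_1 + 2·M_2 = 6(Δ_1 - Δ_0) = 3
  2·M_1 + 8·M_2 + 2·M_3 = 6(Δ_2 - Δ_1) = -21
Natural end conditions: M_0 = M_3 = 0.
Hence M_0 = 0, M_1 = 11/10, M_2 = -29/10, M_3 = 0.
On [4, 6], with p_1(x) = a_1 + b_1·(x - 4) + c_1·(x - 4)² + d_1·(x - 4)³: c_1 = M_1/2 = 11/20, d_1 = (M_2 - M_1)/(6h_1) = -1/3, b_1 = Δ_1 - h_1(2M_1 + M_2)/6 = 56/15.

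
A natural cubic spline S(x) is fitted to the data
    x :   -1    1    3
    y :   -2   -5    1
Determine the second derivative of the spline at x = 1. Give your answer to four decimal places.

3.3750

Write M_i for S''(x_i). With h_i = 2, 2 and divided differences Δ_i = -3/2, 3, the continuity of S' gives the tridiagonal system
  2·M_0 + 8·M_1 + 2·M_2 = 6(Δ_1 - Δ_0) = 27
Natural end conditions: M_0 = M_2 = 0.
Hence M_0 = 0, M_1 = 27/8, M_2 = 0.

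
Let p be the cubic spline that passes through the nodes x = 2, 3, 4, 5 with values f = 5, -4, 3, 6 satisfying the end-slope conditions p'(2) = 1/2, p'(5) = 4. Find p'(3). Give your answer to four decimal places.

-3.4667

Let M_i = p''(x_i). Step sizes h_i = 1, 1, 1; slopes of the chords Δ_i = (y_(i+1) - y_i)/h_i = -9, 7, 3.
  1·M_0 + 4·M_1 + 1·M_2 = 6(Δ_1 - Δ_0) = 96
  1·M_1 + 4·M_2 + 1·M_3 = 6(Δ_2 - Δ_1) = -24
Clamped end conditions give two more equations: 2h_0·M_0 + h_0·M_1 = 6(Δ_0 - p'(2)) = -57 and h_2·M_2 + 2h_2·M_3 = 6(p'(5) - Δ_2) = 6.
Solving: M_0 = -736/15, M_1 = 617/15, M_2 = -292/15, M_3 = 191/15.
On [3, 4], p'(x) = b_1 + 2c_1·(x - 3) + 3d_1·(x - 3)² with b_1 = Δ_1 - h_1(2M_1 + M_2)/6 = -52/15, c_1 = M_1/2 = 617/30, d_1 = (M_2 - M_1)/(6h_1) = -101/10. So p'(3) = -52/15.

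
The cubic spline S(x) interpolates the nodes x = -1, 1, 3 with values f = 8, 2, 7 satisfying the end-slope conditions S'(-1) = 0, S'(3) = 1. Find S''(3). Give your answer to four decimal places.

-6.1250

Let M_i = S''(x_i). Step sizes h_i = 2, 2; slopes of the chords Δ_i = (y_(i+1) - y_i)/h_i = -3, 5/2.
  2·M_0 + 8·M_1 + 2·M_2 = 6(Δ_1 - Δ_0) = 33
Clamped end conditions give two more equations: 2h_0·M_0 + h_0·M_1 = 6(Δ_0 - S'(-1)) = -18 and h_1·M_1 + 2h_1·M_2 = 6(S'(3) - Δ_1) = -9.
Solving: M_0 = -67/8, M_1 = 31/4, M_2 = -49/8.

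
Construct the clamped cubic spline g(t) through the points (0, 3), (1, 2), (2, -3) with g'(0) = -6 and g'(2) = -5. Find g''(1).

Write M_i for g''(x_i). With h_i = 1, 1 and divided differences Δ_i = -1, -5, the continuity of g' gives the tridiagonal system
  1·M_0 + 4·M_1 + 1·M_2 = 6(Δ_1 - Δ_0) = -24
Clamped end conditions give two more equations: 2h_0·M_0 + h_0·M_1 = 6(Δ_0 - g'(0)) = 30 and h_1·M_1 + 2h_1·M_2 = 6(g'(2) - Δ_1) = 0.
Solving the tridiagonal system: M_0 = 43/2, M_1 = -13, M_2 = 13/2.

-13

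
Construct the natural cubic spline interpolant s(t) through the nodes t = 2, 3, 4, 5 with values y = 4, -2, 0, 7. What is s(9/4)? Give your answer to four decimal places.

Let M_i = s''(x_i). Step sizes h_i = 1, 1, 1; slopes of the chords Δ_i = (y_(i+1) - y_i)/h_i = -6, 2, 7.
  1·M_0 + 4·M_1 + 1·M_2 = 6(Δ_1 - Δ_0) = 48
  1·M_1 + 4·M_2 + 1·M_3 = 6(Δ_2 - Δ_1) = 30
Natural end conditions: M_0 = M_3 = 0.
Solving the tridiagonal system: M_0 = 0, M_1 = 54/5, M_2 = 24/5, M_3 = 0.
On [2, 3], s(t) = 4 - 39/5·(t - 2) + 0·(t - 2)² + 9/5·(t - 2)³.
With (t - 2) = 1/4: s(9/4) = 133/64.

2.0781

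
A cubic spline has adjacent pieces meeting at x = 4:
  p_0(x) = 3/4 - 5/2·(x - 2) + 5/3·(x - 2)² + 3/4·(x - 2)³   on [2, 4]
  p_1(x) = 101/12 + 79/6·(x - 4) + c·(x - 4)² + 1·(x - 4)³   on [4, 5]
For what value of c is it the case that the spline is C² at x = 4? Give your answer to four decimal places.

6.1667

p_0''(x) = 10/3 + 9/2·(x - 2), so p_0''(4) = 37/3. On the right, p_1''(4) = 2c, so c = 37/6.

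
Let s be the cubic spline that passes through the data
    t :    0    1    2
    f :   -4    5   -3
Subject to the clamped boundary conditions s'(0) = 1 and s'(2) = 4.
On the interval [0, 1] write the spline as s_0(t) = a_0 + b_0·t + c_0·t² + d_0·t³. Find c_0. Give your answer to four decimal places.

25.5000

Put M_i = s'' at the i-th knot. Here h = (1, 1) and Δ = (9, -8), so the interior equations h_(i-1)·M_(i-1) + 2(h_(i-1)+h_i)·M_i + h_i·M_(i+1) = 6(Δ_i − Δ_(i-1)) read
  1·M_0 + 4·M_1 + 1·M_2 = 6(Δ_1 - Δ_0) = -102
Clamped end conditions give two more equations: 2h_0·M_0 + h_0·M_1 = 6(Δ_0 - s'(0)) = 48 and h_1·M_1 + 2h_1·M_2 = 6(s'(2) - Δ_1) = 72.
Forward elimination and back-substitution give M_0 = 51, M_1 = -54, M_2 = 63.
On [0, 1], with s_0(t) = a_0 + b_0·t + c_0·t² + d_0·t³: c_0 = M_0/2 = 51/2, d_0 = (M_1 - M_0)/(6h_0) = -35/2, b_0 = Δ_0 - h_0(2M_0 + M_1)/6 = 1.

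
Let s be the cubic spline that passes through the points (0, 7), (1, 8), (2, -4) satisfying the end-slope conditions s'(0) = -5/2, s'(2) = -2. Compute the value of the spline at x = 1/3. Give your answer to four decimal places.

7.4167

Put m_i = s'' at the i-th knot. Here h = (1, 1) and Δ = (1, -12), so the interior equations h_(i-1)·m_(i-1) + 2(h_(i-1)+h_i)·m_i + h_i·m_(i+1) = 6(Δ_i − Δ_(i-1)) read
  1·m_0 + 4·m_1 + 1·m_2 = 6(Δ_1 - Δ_0) = -78
Clamped end conditions give two more equations: 2h_0·m_0 + h_0·m_1 = 6(Δ_0 - s'(0)) = 21 and h_1·m_1 + 2h_1·m_2 = 6(s'(2) - Δ_1) = 60.
Solving: m_0 = 121/4, m_1 = -79/2, m_2 = 199/4.
On [0, 1], s(x) = 7 - 5/2·x + 121/8·x² - 93/8·x³.
With x = 1/3: s(1/3) = 89/12.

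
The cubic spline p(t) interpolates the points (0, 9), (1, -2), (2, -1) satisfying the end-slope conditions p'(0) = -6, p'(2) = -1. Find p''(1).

31

Write M_i for p''(x_i). With h_i = 1, 1 and divided differences Δ_i = -11, 1, the continuity of p' gives the tridiagonal system
  1·M_0 + 4·M_1 + 1·M_2 = 6(Δ_1 - Δ_0) = 72
Clamped end conditions give two more equations: 2h_0·M_0 + h_0·M_1 = 6(Δ_0 - p'(0)) = -30 and h_1·M_1 + 2h_1·M_2 = 6(p'(2) - Δ_1) = -12.
Solving the tridiagonal system: M_0 = -61/2, M_1 = 31, M_2 = -43/2.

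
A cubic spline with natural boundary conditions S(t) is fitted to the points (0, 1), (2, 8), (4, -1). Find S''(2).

Put M_i = S'' at the i-th knot. Here h = (2, 2) and Δ = (7/2, -9/2), so the interior equations h_(i-1)·M_(i-1) + 2(h_(i-1)+h_i)·M_i + h_i·M_(i+1) = 6(Δ_i − Δ_(i-1)) read
  2·M_0 + 8·M_1 + 2·M_2 = 6(Δ_1 - Δ_0) = -48
Natural end conditions: M_0 = M_2 = 0.
Solving the tridiagonal system: M_0 = 0, M_1 = -6, M_2 = 0.

-6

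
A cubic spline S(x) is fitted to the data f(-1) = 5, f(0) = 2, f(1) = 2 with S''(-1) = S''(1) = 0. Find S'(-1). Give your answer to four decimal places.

-3.7500

Let M_i = S''(x_i). Step sizes h_i = 1, 1; slopes of the chords Δ_i = (y_(i+1) - y_i)/h_i = -3, 0.
  1·M_0 + 4·M_1 + 1·M_2 = 6(Δ_1 - Δ_0) = 18
Natural end conditions: M_0 = M_2 = 0.
Solving: M_0 = 0, M_1 = 9/2, M_2 = 0.
On [-1, 0], S'(x) = b_0 + 2c_0·(x + 1) + 3d_0·(x + 1)² with b_0 = Δ_0 - h_0(2M_0 + M_1)/6 = -15/4, c_0 = M_0/2 = 0, d_0 = (M_1 - M_0)/(6h_0) = 3/4. So S'(-1) = -15/4.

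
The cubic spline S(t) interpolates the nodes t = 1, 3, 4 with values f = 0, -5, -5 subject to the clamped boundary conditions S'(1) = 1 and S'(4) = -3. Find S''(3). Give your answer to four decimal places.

7.6667

Put m_i = S'' at the i-th knot. Here h = (2, 1) and Δ = (-5/2, 0), so the interior equations h_(i-1)·m_(i-1) + 2(h_(i-1)+h_i)·m_i + h_i·m_(i+1) = 6(Δ_i − Δ_(i-1)) read
  2·m_0 + 6·m_1 + 1·m_2 = 6(Δ_1 - Δ_0) = 15
Clamped end conditions give two more equations: 2h_0·m_0 + h_0·m_1 = 6(Δ_0 - S'(1)) = -21 and h_1·m_1 + 2h_1·m_2 = 6(S'(4) - Δ_1) = -18.
Solving the tridiagonal system: m_0 = -109/12, m_1 = 23/3, m_2 = -77/6.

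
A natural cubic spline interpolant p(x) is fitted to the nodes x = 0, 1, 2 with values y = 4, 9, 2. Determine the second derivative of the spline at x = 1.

-18

Put M_i = p'' at the i-th knot. Here h = (1, 1) and Δ = (5, -7), so the interior equations h_(i-1)·M_(i-1) + 2(h_(i-1)+h_i)·M_i + h_i·M_(i+1) = 6(Δ_i − Δ_(i-1)) read
  1·M_0 + 4·M_1 + 1·M_2 = 6(Δ_1 - Δ_0) = -72
Natural end conditions: M_0 = M_2 = 0.
Forward elimination and back-substitution give M_0 = 0, M_1 = -18, M_2 = 0.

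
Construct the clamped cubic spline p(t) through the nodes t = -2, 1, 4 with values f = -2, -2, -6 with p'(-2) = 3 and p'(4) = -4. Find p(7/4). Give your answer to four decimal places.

-2.3789

Write M_i for p''(x_i). With h_i = 3, 3 and divided differences Δ_i = 0, -4/3, the continuity of p' gives the tridiagonal system
  3·M_0 + 12·M_1 + 3·M_2 = 6(Δ_1 - Δ_0) = -8
Clamped end conditions give two more equations: 2h_0·M_0 + h_0·M_1 = 6(Δ_0 - p'(-2)) = -18 and h_1·M_1 + 2h_1·M_2 = 6(p'(4) - Δ_1) = -16.
Hence M_0 = -7/2, M_1 = 1, M_2 = -19/6.
On [1, 4], p(t) = -2 - 3/4·(t - 1) + 1/2·(t - 1)² - 25/108·(t - 1)³.
With (t - 1) = 3/4: p(7/4) = -609/256.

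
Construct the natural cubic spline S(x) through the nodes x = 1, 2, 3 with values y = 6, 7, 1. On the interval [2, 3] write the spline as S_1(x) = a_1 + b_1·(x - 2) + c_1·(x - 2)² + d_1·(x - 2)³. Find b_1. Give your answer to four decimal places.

-2.5000

Let σ_i = S''(x_i). Step sizes h_i = 1, 1; slopes of the chords Δ_i = (y_(i+1) - y_i)/h_i = 1, -6.
  1·σ_0 + 4·σ_1 + 1·σ_2 = 6(Δ_1 - Δ_0) = -42
Natural end conditions: σ_0 = σ_2 = 0.
Solving: σ_0 = 0, σ_1 = -21/2, σ_2 = 0.
On [2, 3], with S_1(x) = a_1 + b_1·(x - 2) + c_1·(x - 2)² + d_1·(x - 2)³: c_1 = σ_1/2 = -21/4, d_1 = (σ_2 - σ_1)/(6h_1) = 7/4, b_1 = Δ_1 - h_1(2σ_1 + σ_2)/6 = -5/2.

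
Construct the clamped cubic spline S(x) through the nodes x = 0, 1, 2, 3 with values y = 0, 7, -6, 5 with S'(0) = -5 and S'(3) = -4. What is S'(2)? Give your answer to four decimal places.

Put m_i = S'' at the i-th knot. Here h = (1, 1, 1) and Δ = (7, -13, 11), so the interior equations h_(i-1)·m_(i-1) + 2(h_(i-1)+h_i)·m_i + h_i·m_(i+1) = 6(Δ_i − Δ_(i-1)) read
  1·m_0 + 4·m_1 + 1·m_2 = 6(Δ_1 - Δ_0) = -120
  1·m_1 + 4·m_2 + 1·m_3 = 6(Δ_2 - Δ_1) = 144
Clamped end conditions give two more equations: 2h_0·m_0 + h_0·m_1 = 6(Δ_0 - S'(0)) = 72 and h_2·m_2 + 2h_2·m_3 = 6(S'(3) - Δ_2) = -90.
Hence m_0 = 206/3, m_1 = -196/3, m_2 = 218/3, m_3 = -244/3.
On [2, 3], S'(x) = b_2 + 2c_2·(x - 2) + 3d_2·(x - 2)² with b_2 = Δ_2 - h_2(2m_2 + m_3)/6 = 1/3, c_2 = m_2/2 = 109/3, d_2 = (m_3 - m_2)/(6h_2) = -77/3. So S'(2) = 1/3.

0.3333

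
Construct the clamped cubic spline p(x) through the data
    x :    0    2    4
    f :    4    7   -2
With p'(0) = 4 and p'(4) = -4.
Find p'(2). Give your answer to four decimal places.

-2.2500

Put m_i = p'' at the i-th knot. Here h = (2, 2) and Δ = (3/2, -9/2), so the interior equations h_(i-1)·m_(i-1) + 2(h_(i-1)+h_i)·m_i + h_i·m_(i+1) = 6(Δ_i − Δ_(i-1)) read
  2·m_0 + 8·m_1 + 2·m_2 = 6(Δ_1 - Δ_0) = -36
Clamped end conditions give two more equations: 2h_0·m_0 + h_0·m_1 = 6(Δ_0 - p'(0)) = -15 and h_1·m_1 + 2h_1·m_2 = 6(p'(4) - Δ_1) = 3.
Solving the tridiagonal system: m_0 = -5/4, m_1 = -5, m_2 = 13/4.
On [2, 4], p'(x) = b_1 + 2c_1·(x - 2) + 3d_1·(x - 2)² with b_1 = Δ_1 - h_1(2m_1 + m_2)/6 = -9/4, c_1 = m_1/2 = -5/2, d_1 = (m_2 - m_1)/(6h_1) = 11/16. So p'(2) = -9/4.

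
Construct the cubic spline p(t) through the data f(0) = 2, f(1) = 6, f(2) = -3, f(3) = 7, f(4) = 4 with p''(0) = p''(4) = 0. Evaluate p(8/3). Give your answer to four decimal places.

Put σ_i = p'' at the i-th knot. Here h = (1, 1, 1, 1) and Δ = (4, -9, 10, -3), so the interior equations h_(i-1)·σ_(i-1) + 2(h_(i-1)+h_i)·σ_i + h_i·σ_(i+1) = 6(Δ_i − Δ_(i-1)) read
  1·σ_0 + 4·σ_1 + 1·σ_2 = 6(Δ_1 - Δ_0) = -78
  1·σ_1 + 4·σ_2 + 1·σ_3 = 6(Δ_2 - Δ_1) = 114
  1·σ_2 + 4·σ_3 + 1·σ_4 = 6(Δ_3 - Δ_2) = -78
Natural end conditions: σ_0 = σ_4 = 0.
Hence σ_0 = 0, σ_1 = -213/7, σ_2 = 306/7, σ_3 = -213/7, σ_4 = 0.
On [2, 3], p(t) = -3 + 1/2·(t - 2) + 153/7·(t - 2)² - 173/14·(t - 2)³.
With (t - 2) = 2/3: p(8/3) = 640/189.

3.3862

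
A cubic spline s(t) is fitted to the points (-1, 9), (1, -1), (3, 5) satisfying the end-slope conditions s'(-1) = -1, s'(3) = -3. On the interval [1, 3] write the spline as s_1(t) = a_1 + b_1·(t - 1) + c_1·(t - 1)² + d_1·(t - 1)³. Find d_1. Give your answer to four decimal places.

Let M_i = s''(x_i). Step sizes h_i = 2, 2; slopes of the chords Δ_i = (y_(i+1) - y_i)/h_i = -5, 3.
  2·M_0 + 8·M_1 + 2·M_2 = 6(Δ_1 - Δ_0) = 48
Clamped end conditions give two more equations: 2h_0·M_0 + h_0·M_1 = 6(Δ_0 - s'(-1)) = -24 and h_1·M_1 + 2h_1·M_2 = 6(s'(3) - Δ_1) = -36.
Solving the tridiagonal system: M_0 = -25/2, M_1 = 13, M_2 = -31/2.
On [1, 3], with s_1(t) = a_1 + b_1·(t - 1) + c_1·(t - 1)² + d_1·(t - 1)³: c_1 = M_1/2 = 13/2, d_1 = (M_2 - M_1)/(6h_1) = -19/8, b_1 = Δ_1 - h_1(2M_1 + M_2)/6 = -1/2.

-2.3750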